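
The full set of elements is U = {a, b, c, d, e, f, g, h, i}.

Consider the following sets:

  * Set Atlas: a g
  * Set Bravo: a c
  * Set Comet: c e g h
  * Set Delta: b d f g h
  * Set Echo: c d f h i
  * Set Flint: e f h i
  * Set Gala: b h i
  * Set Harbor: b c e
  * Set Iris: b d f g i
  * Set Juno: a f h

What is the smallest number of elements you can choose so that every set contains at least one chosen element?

The 3 elements {a, b, h} hit every set.
No choice of 2 elements meets every set, so 3 is the minimum.

3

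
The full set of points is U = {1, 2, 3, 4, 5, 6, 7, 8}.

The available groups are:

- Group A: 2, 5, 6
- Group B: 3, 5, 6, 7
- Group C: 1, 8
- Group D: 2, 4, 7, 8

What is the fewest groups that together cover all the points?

B, C, and D cover everything between them: the union {1, 2, 3, 4, 5, 6, 7, 8} is all of U.
Only C contains 1, so C is forced; the remaining 6 points need at least 2 more groups (each remaining group adds at most 4) — so at least 3 groups are needed, and 3 is optimal.

3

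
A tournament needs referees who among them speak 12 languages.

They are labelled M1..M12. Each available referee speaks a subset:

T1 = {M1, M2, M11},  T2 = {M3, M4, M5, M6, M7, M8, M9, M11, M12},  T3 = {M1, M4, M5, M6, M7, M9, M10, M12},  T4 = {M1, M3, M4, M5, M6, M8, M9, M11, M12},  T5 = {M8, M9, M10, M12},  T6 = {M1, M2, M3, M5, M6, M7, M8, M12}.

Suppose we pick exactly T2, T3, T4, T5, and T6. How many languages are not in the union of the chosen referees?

0

Union of T2, T3, T4, T5, T6 = {M1, M2, M3, M4, M5, M6, M7, M8, M9, M10, M11, M12} — that's every language, so 0 are uncovered.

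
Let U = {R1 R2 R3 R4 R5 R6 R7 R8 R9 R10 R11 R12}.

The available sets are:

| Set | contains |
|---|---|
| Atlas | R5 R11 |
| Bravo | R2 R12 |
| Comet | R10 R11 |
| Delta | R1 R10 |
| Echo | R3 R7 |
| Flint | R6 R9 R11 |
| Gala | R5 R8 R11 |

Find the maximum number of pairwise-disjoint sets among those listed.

4

Bravo, Delta, Echo, Gala are pairwise disjoint (Bravo={R2,R12}; Delta={R1,R10}; Echo={R3,R7}; Gala={R5,R8,R11}).
Every remaining set overlaps one of these, and no 5 of the listed sets are pairwise disjoint, so 4 is the maximum.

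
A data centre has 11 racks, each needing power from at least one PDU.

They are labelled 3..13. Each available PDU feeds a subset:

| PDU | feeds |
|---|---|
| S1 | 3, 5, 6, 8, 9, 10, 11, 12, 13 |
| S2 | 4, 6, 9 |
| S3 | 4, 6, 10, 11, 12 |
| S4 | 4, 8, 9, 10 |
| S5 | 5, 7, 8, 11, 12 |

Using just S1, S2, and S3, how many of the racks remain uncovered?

Union of S1, S2, S3 = {3, 4, 5, 6, 8, 9, 10, 11, 12, 13}.
Not covered: 7 — 1 rack.

1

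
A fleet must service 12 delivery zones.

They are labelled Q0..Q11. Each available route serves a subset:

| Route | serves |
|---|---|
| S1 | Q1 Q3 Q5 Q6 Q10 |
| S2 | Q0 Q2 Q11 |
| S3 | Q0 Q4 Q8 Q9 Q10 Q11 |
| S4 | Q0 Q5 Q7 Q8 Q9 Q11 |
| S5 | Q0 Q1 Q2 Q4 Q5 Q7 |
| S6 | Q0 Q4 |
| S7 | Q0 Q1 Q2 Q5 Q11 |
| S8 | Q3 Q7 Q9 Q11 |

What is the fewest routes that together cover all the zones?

3

S1 and S4 and S5 together: S1 ∪ S4 ∪ S5 = {Q0, Q1, Q2, Q3, Q4, Q5, Q6, Q7, Q8, Q9, Q10, Q11} — every zone is covered.
Only S1 contains Q6, so S1 is forced; the remaining 7 zones need at least 2 more routes (each remaining route adds at most 5) — so at least 3 routes are needed, and 3 is optimal.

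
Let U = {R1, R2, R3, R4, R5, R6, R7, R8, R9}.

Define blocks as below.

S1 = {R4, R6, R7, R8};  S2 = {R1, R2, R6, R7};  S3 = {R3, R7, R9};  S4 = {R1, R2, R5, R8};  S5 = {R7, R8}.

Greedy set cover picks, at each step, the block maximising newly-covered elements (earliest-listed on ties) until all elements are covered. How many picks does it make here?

Greedy: pick S1 (covers 4 new) → pick S4 (covers 3 new) → pick S3 (covers 2 new). Total picks: 3.

3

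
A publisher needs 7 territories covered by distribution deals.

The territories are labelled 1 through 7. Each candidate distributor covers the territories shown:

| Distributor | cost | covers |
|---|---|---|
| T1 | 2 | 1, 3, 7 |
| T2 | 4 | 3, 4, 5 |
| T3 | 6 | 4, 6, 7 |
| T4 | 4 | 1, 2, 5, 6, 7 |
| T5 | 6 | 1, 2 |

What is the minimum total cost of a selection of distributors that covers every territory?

T2, T4 together cover every territory (T2 ∪ T4 = {1, 2, 3, 4, 5, 6, 7}); total cost 4 + 4 = 8.
The greedy pick T1, T4, T2 costs 10; no covering selection beats 8.

8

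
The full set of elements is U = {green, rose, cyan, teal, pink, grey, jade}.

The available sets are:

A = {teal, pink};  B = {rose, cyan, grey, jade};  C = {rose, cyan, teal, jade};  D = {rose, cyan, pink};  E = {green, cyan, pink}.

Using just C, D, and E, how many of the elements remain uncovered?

Union of C, D, E = {green, rose, cyan, teal, pink, jade}.
Not covered: grey — 1 element.

1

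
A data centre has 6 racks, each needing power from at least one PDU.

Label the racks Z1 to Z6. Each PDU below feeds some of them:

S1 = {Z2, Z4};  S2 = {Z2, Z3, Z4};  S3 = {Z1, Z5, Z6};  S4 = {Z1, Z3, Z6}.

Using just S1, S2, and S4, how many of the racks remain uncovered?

Union of S1, S2, S4 = {Z1, Z2, Z3, Z4, Z6}.
Not covered: Z5 — 1 rack.

1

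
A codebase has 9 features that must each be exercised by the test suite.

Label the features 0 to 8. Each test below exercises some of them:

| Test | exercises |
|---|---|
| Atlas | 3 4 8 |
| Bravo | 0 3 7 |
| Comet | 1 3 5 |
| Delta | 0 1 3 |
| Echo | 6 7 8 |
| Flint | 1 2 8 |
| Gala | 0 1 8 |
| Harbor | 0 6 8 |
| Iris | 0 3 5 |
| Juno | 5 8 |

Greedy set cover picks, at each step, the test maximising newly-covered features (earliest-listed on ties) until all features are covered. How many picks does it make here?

Greedy: pick Atlas (covers 3 new) → pick Bravo (covers 2 new) → pick Comet (covers 2 new) → pick Echo (covers 1 new) → pick Flint (covers 1 new). Total picks: 5.
(The true minimum cover uses only 4 tests, so greedy is not optimal here.)

5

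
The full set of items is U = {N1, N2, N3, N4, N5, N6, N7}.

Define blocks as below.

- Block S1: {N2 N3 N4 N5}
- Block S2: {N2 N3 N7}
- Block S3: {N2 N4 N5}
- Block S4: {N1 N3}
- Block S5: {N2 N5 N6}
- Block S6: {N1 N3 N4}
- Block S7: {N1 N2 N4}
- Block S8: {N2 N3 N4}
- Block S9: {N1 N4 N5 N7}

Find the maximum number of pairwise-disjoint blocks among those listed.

S5, S6 are pairwise disjoint (S5={N2,N5,N6}; S6={N1,N3,N4}).
Every remaining block overlaps one of these, and no 3 of the listed blocks are pairwise disjoint, so 2 is the maximum.

2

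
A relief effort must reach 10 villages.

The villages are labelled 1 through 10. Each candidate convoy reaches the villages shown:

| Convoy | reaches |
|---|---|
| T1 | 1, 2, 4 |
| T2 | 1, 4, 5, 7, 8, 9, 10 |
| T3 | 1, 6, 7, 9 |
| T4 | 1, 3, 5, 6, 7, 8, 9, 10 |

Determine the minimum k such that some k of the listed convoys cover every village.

T1 and T4 together: T1 ∪ T4 = {1, 2, 3, 4, 5, 6, 7, 8, 9, 10} — every village is covered.
No single convoy has all 10 villages (the largest, T4, has 8), so 2 is optimal.

2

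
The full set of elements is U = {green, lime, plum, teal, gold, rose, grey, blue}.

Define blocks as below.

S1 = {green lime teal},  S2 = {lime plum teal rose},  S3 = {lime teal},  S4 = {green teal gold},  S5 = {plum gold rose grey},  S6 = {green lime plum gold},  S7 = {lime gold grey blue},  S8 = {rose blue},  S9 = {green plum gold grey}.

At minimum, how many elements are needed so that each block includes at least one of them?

Take H = {lime, gold, blue}. Each listed block contains at least one of these, so H is a hitting set of size 3.
The blocks S3, S8, S9 are pairwise disjoint, so any hitting set needs a separate element for each — at least 3. Hence 3 is optimal.

3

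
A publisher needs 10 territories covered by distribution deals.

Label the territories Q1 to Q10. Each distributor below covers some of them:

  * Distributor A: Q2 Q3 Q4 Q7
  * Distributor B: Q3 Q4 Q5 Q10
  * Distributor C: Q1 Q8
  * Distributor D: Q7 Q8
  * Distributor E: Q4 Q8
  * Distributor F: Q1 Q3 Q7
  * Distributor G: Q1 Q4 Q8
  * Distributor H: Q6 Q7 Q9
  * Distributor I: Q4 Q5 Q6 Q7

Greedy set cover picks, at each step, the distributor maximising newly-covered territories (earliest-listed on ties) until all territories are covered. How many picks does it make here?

4

Greedy: pick A (covers 4 new) → pick B (covers 2 new) → pick C (covers 2 new) → pick H (covers 2 new). Total picks: 4.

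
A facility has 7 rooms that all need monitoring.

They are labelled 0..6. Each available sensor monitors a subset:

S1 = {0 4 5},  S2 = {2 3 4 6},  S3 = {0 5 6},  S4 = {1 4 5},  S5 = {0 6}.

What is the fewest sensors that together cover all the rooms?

3

Take {S1, S2, S4}. Their union is {0, 1, 2, 3, 4, 5, 6}, which is all 7 rooms.
Only S4 contains 1, so S4 is forced; the remaining 4 rooms need at least 2 more sensors (each remaining sensor adds at most 3) — so at least 3 sensors are needed, and 3 is optimal.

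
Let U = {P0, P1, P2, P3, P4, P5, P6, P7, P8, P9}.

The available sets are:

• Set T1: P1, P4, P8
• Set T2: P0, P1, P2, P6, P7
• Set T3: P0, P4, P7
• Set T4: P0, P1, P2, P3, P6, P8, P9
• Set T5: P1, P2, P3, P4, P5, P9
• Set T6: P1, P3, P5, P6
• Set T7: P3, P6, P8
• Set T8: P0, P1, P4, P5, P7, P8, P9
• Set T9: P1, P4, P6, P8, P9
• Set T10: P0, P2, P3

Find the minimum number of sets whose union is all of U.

2

T4 and T8 cover everything between them: the union {P0, P1, P2, P3, P4, P5, P6, P7, P8, P9} is all of U.
No single set has all 10 points (the largest, T4, has 7), so 2 is optimal.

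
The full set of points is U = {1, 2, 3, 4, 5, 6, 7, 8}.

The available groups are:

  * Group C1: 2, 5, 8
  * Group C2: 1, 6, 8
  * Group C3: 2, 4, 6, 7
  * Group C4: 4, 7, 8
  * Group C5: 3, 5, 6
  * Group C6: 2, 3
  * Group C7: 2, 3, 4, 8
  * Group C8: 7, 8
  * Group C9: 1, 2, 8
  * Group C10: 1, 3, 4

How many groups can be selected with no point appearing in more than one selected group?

2

C4, C6 are pairwise disjoint (C4={4,7,8}; C6={2,3}).
Every remaining group overlaps one of these, and no 3 of the listed groups are pairwise disjoint, so 2 is the maximum.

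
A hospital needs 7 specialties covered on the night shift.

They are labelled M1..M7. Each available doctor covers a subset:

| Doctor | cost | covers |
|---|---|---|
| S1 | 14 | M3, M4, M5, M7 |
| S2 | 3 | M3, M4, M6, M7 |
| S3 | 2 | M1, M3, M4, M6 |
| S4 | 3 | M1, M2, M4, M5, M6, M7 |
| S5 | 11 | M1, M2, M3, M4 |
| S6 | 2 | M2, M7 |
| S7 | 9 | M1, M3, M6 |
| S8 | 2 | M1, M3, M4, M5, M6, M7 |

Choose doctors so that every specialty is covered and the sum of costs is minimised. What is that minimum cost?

4

S6, S8 together cover every specialty (S6 ∪ S8 = {M1, M2, M3, M4, M5, M6, M7}); total cost 2 + 2 = 4.
No covering selection has total cost below 4.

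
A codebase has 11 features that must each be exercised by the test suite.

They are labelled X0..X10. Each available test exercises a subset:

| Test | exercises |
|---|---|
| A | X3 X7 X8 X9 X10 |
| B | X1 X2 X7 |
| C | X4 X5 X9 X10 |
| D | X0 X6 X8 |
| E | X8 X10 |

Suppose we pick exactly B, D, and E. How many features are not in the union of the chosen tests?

Union of B, D, E = {X0, X1, X2, X6, X7, X8, X10}.
Not covered: X3, X4, X5, X9 — 4 features.

4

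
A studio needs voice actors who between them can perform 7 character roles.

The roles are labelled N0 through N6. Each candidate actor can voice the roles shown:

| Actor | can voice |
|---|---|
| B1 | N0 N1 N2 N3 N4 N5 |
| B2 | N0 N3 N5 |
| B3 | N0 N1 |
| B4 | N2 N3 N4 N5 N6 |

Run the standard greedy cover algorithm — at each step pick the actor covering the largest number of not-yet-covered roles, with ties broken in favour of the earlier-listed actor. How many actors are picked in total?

2

Greedy: pick B1 (covers 6 new) → pick B4 (covers 1 new). Total picks: 2.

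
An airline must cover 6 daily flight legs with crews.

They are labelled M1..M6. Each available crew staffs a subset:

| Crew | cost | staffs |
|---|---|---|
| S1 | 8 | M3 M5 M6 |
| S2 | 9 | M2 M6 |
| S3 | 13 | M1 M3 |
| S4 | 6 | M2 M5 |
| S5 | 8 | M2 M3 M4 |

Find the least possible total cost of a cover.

29

S1, S3, S5 together cover every leg (S1 ∪ S3 ∪ S5 = {M1, M2, M3, M4, M5, M6}); total cost 8 + 13 + 8 = 29.
No covering selection has total cost below 29.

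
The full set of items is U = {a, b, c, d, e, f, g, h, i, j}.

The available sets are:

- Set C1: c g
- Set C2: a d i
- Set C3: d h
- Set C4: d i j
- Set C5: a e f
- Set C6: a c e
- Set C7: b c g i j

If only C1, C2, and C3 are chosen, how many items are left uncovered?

4

Union of C1, C2, C3 = {a, c, d, g, h, i}.
Not covered: b, e, f, j — 4 items.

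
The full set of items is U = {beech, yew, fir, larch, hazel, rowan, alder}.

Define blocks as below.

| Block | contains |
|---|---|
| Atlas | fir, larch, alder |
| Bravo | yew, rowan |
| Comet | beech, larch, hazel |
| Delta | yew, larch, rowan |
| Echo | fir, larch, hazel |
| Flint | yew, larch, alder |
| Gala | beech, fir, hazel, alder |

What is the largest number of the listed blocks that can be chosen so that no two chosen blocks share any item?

2

Bravo, Echo are pairwise disjoint (Bravo={yew,rowan}; Echo={fir,larch,hazel}).
Every remaining block overlaps one of these, and no 3 of the listed blocks are pairwise disjoint, so 2 is the maximum.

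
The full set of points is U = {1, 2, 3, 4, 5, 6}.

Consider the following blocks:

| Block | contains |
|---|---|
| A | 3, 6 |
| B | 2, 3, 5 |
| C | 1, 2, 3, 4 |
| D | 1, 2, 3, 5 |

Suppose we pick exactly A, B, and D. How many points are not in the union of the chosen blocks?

Union of A, B, D = {1, 2, 3, 5, 6}.
Not covered: 4 — 1 point.

1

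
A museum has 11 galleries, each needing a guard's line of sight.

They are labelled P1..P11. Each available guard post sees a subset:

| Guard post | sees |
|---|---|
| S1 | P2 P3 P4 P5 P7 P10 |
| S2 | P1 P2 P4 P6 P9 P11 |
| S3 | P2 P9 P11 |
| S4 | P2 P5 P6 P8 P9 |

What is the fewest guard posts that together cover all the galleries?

S1 and S2 and S4 together: S1 ∪ S2 ∪ S4 = {P1, P2, P3, P4, P5, P6, P7, P8, P9, P10, P11} — every gallery is covered.
Only S2 contains P1, so S2 is forced; the remaining 5 galleries need at least 2 more guard posts (each remaining guard post adds at most 4) — so at least 3 guard posts are needed, and 3 is optimal.

3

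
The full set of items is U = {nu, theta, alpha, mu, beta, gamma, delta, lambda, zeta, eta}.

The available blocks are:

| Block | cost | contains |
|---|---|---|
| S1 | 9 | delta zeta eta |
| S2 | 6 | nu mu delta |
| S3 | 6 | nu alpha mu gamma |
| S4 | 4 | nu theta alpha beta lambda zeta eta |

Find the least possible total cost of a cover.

S2, S3, S4 together cover every item (S2 ∪ S3 ∪ S4 = {nu, theta, alpha, mu, beta, gamma, delta, lambda, zeta, eta}); total cost 6 + 6 + 4 = 16.
No covering selection has total cost below 16.

16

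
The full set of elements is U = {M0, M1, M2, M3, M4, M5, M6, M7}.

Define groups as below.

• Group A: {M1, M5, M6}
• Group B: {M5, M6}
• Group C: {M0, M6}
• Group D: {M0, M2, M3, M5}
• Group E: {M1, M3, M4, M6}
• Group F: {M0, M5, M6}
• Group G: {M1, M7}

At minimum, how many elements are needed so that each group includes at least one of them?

The 3 elements {M1, M2, M6} hit every group.
No choice of 2 elements meets every group, so 3 is the minimum.

3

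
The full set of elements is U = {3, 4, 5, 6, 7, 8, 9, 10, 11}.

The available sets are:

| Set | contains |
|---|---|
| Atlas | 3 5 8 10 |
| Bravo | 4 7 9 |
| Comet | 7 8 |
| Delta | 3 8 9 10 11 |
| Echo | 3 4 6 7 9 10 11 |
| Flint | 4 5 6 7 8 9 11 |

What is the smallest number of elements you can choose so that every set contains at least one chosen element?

2

H = {7, 10} meets every set (each contains at least one member of H), and |H| = 2.
The sets Atlas, Bravo are pairwise disjoint, so any hitting set needs a separate element for each — at least 2. Hence 2 is optimal.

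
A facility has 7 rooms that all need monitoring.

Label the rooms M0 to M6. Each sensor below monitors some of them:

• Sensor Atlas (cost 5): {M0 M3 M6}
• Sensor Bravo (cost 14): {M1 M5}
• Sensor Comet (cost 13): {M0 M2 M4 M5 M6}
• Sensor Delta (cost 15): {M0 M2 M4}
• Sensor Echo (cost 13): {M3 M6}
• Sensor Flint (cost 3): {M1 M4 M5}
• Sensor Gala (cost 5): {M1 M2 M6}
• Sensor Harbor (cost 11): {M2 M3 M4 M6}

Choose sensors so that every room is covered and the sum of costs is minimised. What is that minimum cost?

13

Atlas, Flint, Gala together cover every room (Atlas ∪ Flint ∪ Gala = {M0, M1, M2, M3, M4, M5, M6}); total cost 5 + 3 + 5 = 13.
No covering selection has total cost below 13.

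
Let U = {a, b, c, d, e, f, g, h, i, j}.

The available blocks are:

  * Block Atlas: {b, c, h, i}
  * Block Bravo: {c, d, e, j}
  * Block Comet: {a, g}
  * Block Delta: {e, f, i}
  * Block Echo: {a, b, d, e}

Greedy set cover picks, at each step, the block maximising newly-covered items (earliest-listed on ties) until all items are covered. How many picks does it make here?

Greedy: pick Atlas (covers 4 new) → pick Bravo (covers 3 new) → pick Comet (covers 2 new) → pick Delta (covers 1 new). Total picks: 4.

4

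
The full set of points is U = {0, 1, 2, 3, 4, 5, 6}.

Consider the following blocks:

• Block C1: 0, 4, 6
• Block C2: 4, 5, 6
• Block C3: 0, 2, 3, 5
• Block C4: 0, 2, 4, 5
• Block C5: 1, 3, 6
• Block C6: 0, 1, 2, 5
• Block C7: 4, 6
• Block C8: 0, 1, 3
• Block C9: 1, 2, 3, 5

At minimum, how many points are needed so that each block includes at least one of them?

3

H = {0, 5, 6} meets every block (each contains at least one member of H), and |H| = 3.
No choice of 2 points meets every block, so 3 is the minimum.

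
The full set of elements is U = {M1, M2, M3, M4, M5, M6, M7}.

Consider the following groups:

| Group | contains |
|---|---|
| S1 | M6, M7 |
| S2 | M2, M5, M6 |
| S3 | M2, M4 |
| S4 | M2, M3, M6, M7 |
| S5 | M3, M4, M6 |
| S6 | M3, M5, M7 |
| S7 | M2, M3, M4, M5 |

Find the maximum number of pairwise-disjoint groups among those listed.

S1, S3 are pairwise disjoint (S1={M6,M7}; S3={M2,M4}).
Every remaining group overlaps one of these, and no 3 of the listed groups are pairwise disjoint, so 2 is the maximum.

2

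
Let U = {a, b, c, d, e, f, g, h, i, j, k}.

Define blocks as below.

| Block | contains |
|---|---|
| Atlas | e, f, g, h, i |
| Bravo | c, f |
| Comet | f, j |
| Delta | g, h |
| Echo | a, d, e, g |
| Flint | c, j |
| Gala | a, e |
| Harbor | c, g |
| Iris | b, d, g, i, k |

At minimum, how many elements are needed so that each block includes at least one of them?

4

Take T = {c, e, g, j}. Each listed block contains at least one of these, so T is a hitting set of size 4.
No choice of 3 elements meets every block, so 4 is the minimum.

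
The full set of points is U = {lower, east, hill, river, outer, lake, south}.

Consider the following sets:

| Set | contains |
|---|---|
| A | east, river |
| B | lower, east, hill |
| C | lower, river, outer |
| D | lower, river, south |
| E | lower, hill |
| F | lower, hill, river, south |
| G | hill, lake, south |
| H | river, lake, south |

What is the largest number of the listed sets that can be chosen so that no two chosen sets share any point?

2

C, G are pairwise disjoint (C={lower,river,outer}; G={hill,lake,south}).
Every remaining set overlaps one of these, and no 3 of the listed sets are pairwise disjoint, so 2 is the maximum.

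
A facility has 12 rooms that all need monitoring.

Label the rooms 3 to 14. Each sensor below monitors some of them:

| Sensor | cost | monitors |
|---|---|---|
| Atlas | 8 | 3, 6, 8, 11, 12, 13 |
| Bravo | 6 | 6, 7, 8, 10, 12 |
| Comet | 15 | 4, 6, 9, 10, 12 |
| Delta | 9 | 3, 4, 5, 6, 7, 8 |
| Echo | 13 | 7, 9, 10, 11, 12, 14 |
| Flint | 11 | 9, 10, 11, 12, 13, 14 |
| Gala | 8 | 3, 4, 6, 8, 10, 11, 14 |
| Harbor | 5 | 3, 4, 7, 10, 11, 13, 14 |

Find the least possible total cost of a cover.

Delta, Flint together cover every room (Delta ∪ Flint = {3, 4, 5, 6, 7, 8, 9, 10, 11, 12, 13, 14}); total cost 9 + 11 = 20.
The greedy pick Harbor, Bravo, Delta, Flint costs 31; no covering selection beats 20.

20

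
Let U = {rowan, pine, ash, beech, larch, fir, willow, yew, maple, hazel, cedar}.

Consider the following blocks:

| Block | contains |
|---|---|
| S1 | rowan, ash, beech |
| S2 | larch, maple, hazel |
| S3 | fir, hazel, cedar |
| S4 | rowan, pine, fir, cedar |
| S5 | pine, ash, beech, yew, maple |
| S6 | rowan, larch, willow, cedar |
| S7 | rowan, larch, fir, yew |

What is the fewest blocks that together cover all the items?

3

S3 and S5 and S6 together: S3 ∪ S5 ∪ S6 = {rowan, pine, ash, beech, larch, fir, willow, yew, maple, hazel, cedar} — every item is covered.
Each block has at most 5 items, and 2·5 = 10 < 11 — so at least 3 blocks are needed, and 3 is optimal.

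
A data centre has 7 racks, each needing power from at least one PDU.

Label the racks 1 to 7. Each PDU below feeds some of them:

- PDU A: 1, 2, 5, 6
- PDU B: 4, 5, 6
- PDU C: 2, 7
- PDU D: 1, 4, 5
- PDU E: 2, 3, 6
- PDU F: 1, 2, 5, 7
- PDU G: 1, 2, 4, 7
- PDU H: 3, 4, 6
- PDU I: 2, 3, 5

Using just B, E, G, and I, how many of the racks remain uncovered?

0

Union of B, E, G, I = {1, 2, 3, 4, 5, 6, 7} — that's every rack, so 0 are uncovered.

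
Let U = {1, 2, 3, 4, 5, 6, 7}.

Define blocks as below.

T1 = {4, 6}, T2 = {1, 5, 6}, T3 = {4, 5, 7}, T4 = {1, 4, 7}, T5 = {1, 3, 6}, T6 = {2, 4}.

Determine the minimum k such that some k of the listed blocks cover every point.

T3 and T5 and T6 together: T3 ∪ T5 ∪ T6 = {1, 2, 3, 4, 5, 6, 7} — every point is covered.
Each block has at most 3 points, and 2·3 = 6 < 7 — so at least 3 blocks are needed, and 3 is optimal.

3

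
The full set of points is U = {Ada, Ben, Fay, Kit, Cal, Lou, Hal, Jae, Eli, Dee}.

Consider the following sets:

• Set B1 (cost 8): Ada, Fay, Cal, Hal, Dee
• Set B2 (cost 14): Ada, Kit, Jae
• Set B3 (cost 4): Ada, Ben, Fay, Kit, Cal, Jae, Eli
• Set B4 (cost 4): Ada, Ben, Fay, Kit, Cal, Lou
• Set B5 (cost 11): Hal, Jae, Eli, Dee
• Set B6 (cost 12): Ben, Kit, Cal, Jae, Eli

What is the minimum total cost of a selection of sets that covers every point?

15

B4, B5 together cover every point (B4 ∪ B5 = {Ada, Ben, Fay, Kit, Cal, Lou, Hal, Jae, Eli, Dee}); total cost 4 + 11 = 15.
The greedy pick B3, B1, B4 costs 16; no covering selection beats 15.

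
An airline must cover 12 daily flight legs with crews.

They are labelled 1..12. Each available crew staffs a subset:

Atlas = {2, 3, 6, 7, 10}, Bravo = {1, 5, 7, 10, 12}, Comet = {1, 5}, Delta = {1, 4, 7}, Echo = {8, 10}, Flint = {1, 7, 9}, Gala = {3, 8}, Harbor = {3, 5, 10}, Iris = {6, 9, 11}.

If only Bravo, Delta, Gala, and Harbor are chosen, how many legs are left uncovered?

4

Union of Bravo, Delta, Gala, Harbor = {1, 3, 4, 5, 7, 8, 10, 12}.
Not covered: 2, 6, 9, 11 — 4 legs.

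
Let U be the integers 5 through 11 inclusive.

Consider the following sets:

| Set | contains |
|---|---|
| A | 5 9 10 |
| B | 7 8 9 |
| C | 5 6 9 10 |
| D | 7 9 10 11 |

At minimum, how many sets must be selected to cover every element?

B, C, and D cover everything between them: the union {5, 6, 7, 8, 9, 10, 11} is all of U.
Only C contains 6, so C is forced; the remaining 3 elements need at least 2 more sets (each remaining set adds at most 2) — so at least 3 sets are needed, and 3 is optimal.

3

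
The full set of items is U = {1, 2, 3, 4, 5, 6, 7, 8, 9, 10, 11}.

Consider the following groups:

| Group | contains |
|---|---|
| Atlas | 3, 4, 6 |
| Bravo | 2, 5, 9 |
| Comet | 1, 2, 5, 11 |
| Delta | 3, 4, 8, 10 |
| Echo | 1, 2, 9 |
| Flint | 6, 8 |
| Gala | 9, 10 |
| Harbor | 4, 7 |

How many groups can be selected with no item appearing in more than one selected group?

4

Comet, Flint, Gala, Harbor are pairwise disjoint (Comet={1,2,5,11}; Flint={6,8}; Gala={9,10}; Harbor={4,7}).
Every remaining group overlaps one of these, and no 5 of the listed groups are pairwise disjoint, so 4 is the maximum.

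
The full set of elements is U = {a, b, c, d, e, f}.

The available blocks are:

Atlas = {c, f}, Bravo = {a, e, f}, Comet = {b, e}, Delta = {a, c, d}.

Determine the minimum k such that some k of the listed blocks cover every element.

3

Take {Atlas, Comet, Delta}. Their union is {a, b, c, d, e, f}, which is all 6 elements.
Only Comet contains b, so Comet is forced; the remaining 4 elements need at least 2 more blocks (each remaining block adds at most 3) — so at least 3 blocks are needed, and 3 is optimal.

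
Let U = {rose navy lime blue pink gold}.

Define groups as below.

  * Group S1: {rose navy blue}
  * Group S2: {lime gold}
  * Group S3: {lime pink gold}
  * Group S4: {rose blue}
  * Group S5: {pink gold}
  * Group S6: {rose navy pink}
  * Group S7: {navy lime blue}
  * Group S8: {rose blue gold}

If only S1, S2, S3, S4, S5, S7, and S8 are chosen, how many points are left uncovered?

0

Union of S1, S2, S3, S4, S5, S7, S8 = {rose, navy, lime, blue, pink, gold} — that's every point, so 0 are uncovered.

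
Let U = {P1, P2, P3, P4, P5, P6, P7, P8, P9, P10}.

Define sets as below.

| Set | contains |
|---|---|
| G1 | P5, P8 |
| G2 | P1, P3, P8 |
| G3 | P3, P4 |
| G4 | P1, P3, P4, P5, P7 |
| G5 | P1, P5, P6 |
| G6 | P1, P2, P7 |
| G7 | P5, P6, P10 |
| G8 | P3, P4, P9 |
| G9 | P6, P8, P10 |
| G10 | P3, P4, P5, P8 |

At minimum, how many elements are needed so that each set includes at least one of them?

4

Take H = {P1, P4, P8, P10}. Each listed set contains at least one of these, so H is a hitting set of size 4.
No choice of 3 elements meets every set, so 4 is the minimum.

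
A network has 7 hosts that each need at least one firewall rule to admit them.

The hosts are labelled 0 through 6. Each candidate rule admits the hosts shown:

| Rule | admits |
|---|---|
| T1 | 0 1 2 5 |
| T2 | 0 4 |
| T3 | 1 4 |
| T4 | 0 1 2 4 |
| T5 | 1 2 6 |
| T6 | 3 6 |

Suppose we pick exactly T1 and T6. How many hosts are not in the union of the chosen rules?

1

Union of T1, T6 = {0, 1, 2, 3, 5, 6}.
Not covered: 4 — 1 host.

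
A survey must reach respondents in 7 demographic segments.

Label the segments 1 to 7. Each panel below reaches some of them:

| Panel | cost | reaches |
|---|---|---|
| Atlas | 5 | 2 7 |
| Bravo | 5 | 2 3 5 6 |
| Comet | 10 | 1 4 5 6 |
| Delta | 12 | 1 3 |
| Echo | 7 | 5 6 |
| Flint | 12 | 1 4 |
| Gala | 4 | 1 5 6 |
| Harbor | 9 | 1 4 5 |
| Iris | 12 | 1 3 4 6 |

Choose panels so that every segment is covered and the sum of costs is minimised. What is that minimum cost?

19

Atlas, Bravo, Harbor together cover every segment (Atlas ∪ Bravo ∪ Harbor = {1, 2, 3, 4, 5, 6, 7}); total cost 5 + 5 + 9 = 19.
The greedy pick Bravo, Gala, Atlas, Harbor costs 23; no covering selection beats 19.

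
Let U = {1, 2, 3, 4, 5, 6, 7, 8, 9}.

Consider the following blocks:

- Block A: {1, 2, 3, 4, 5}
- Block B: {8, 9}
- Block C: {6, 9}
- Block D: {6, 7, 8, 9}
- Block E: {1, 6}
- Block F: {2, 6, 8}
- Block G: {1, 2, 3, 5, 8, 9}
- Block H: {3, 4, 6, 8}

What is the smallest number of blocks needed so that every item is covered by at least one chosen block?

2

Take {A, D}. Their union is {1, 2, 3, 4, 5, 6, 7, 8, 9}, which is all 9 items.
No single block has all 9 items (the largest, G, has 6), so 2 is optimal.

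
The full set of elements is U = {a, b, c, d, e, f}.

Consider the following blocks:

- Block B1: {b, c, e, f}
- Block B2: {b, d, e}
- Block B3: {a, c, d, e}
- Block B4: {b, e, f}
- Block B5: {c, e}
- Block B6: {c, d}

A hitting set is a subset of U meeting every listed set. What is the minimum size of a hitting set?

2

The 2 elements {c, e} hit every block.
The blocks B4, B6 are pairwise disjoint, so any hitting set needs a separate element for each — at least 2. Hence 2 is optimal.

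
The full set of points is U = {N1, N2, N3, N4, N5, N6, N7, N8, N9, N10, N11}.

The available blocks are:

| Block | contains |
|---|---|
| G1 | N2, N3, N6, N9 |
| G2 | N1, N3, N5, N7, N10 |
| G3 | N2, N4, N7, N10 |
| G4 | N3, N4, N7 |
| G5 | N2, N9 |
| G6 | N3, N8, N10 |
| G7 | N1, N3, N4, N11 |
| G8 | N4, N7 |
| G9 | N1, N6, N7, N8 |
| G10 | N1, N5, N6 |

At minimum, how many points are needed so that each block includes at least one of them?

Take H = {N4, N6, N9, N10}. Each listed block contains at least one of these, so H is a hitting set of size 4.
The blocks G5, G6, G8, G10 are pairwise disjoint, so any hitting set needs a separate point for each — at least 4. Hence 4 is optimal.

4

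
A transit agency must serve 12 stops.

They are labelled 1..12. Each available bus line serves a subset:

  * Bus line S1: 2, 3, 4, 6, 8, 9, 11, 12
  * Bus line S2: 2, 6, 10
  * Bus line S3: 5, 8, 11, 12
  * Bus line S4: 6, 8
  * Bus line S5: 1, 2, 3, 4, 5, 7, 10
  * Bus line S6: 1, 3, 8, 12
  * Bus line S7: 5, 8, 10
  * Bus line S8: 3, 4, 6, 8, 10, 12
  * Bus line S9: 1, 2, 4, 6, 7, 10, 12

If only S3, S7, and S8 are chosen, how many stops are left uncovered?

Union of S3, S7, S8 = {3, 4, 5, 6, 8, 10, 11, 12}.
Not covered: 1, 2, 7, 9 — 4 stops.

4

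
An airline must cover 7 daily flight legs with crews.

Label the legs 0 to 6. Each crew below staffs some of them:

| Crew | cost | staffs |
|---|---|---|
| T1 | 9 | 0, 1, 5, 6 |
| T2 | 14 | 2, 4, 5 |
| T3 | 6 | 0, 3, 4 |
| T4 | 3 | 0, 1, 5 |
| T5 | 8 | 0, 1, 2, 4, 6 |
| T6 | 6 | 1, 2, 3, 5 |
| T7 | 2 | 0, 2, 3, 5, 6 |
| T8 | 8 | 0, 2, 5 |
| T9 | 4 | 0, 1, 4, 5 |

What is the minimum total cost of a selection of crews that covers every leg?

T7, T9 together cover every leg (T7 ∪ T9 = {0, 1, 2, 3, 4, 5, 6}); total cost 2 + 4 = 6.
No covering selection has total cost below 6.

6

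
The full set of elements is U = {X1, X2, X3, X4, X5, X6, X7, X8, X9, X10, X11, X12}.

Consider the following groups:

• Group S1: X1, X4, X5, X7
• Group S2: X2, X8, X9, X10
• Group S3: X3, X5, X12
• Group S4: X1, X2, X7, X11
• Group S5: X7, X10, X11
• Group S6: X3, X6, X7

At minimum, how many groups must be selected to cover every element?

5

S1, S2, S3, S4, and S6 cover everything between them: the union {X1, X2, X3, X4, X5, X6, X7, X8, X9, X10, X11, X12} is all of U.
No 4 of the 6 groups cover everything (all 15 combinations miss at least one element), so 5 is optimal.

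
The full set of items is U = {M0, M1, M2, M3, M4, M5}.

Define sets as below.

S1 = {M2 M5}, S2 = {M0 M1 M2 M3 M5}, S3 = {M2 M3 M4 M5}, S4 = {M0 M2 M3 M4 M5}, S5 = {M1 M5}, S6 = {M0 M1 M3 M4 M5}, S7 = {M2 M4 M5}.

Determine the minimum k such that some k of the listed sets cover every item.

2

S2 and S7 cover everything between them: the union {M0, M1, M2, M3, M4, M5} is all of U.
No single set has all 6 items (the largest, S2, has 5), so 2 is optimal.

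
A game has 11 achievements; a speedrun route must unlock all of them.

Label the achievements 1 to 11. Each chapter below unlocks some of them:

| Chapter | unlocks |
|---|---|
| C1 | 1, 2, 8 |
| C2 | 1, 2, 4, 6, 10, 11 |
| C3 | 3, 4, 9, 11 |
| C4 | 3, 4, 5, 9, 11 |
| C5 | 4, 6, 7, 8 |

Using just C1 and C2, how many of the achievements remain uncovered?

4

Union of C1, C2 = {1, 2, 4, 6, 8, 10, 11}.
Not covered: 3, 5, 7, 9 — 4 achievements.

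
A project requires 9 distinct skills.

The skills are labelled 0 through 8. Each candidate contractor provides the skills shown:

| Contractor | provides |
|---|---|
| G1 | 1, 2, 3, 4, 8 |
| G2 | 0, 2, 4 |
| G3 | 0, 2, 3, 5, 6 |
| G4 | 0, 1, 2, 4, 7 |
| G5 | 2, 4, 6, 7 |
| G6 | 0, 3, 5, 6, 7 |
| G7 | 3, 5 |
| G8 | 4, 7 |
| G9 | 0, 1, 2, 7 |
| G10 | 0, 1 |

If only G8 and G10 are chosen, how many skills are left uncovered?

Union of G8, G10 = {0, 1, 4, 7}.
Not covered: 2, 3, 5, 6, 8 — 5 skills.

5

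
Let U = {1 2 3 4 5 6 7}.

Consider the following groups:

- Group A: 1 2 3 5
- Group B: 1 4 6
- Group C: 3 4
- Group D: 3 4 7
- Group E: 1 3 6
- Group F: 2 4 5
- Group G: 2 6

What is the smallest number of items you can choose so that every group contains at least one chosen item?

3

H = {2, 3, 4} meets every group (each contains at least one member of H), and |H| = 3.
No choice of 2 items meets every group, so 3 is the minimum.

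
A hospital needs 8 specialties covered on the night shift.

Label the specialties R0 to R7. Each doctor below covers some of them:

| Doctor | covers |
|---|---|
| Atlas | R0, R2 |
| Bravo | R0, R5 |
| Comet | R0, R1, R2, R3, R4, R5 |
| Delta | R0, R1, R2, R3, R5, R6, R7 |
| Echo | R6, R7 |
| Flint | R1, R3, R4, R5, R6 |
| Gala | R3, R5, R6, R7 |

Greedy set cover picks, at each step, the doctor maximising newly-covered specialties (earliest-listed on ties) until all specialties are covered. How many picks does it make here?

Greedy: pick Delta (covers 7 new) → pick Comet (covers 1 new). Total picks: 2.

2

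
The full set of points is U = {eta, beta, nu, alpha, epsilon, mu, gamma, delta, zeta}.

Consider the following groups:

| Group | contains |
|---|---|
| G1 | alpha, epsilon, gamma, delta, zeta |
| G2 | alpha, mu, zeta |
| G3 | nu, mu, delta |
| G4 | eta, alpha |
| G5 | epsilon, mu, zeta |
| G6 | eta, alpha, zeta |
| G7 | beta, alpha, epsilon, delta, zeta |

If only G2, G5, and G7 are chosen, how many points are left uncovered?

3

Union of G2, G5, G7 = {beta, alpha, epsilon, mu, delta, zeta}.
Not covered: eta, nu, gamma — 3 points.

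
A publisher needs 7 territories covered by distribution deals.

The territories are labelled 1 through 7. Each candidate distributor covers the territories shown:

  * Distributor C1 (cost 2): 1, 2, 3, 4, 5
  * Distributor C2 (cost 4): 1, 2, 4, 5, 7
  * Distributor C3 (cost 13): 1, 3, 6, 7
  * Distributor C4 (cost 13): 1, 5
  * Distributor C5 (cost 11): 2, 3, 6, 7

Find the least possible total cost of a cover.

C1, C5 together cover every territory (C1 ∪ C5 = {1, 2, 3, 4, 5, 6, 7}); total cost 2 + 11 = 13.
The greedy pick C1, C2, C5 costs 17; no covering selection beats 13.

13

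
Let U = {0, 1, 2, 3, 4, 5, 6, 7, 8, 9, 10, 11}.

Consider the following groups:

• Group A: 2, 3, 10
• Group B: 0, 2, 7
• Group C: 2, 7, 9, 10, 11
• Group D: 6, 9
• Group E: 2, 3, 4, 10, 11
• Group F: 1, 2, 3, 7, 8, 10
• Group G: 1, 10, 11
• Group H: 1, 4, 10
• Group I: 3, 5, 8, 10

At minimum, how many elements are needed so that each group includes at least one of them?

3

The 3 elements {2, 9, 10} hit every group.
The groups B, D, H are pairwise disjoint, so any hitting set needs a separate element for each — at least 3. Hence 3 is optimal.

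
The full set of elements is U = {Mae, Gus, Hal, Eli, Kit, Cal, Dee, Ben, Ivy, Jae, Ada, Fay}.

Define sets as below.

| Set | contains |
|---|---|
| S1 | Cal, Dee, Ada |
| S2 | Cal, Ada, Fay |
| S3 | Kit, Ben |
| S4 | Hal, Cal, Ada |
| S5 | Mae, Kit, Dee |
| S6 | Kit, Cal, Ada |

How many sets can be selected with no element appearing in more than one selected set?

2

S2, S3 are pairwise disjoint (S2={Cal,Ada,Fay}; S3={Kit,Ben}).
Every remaining set overlaps one of these, and no 3 of the listed sets are pairwise disjoint, so 2 is the maximum.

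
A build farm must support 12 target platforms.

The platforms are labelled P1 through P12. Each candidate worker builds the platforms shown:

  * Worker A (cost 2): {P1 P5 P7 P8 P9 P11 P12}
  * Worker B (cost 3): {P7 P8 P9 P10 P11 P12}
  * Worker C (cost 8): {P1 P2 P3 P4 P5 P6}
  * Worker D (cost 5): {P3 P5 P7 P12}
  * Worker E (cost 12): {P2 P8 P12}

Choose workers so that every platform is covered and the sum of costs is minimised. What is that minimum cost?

11

B, C together cover every platform (B ∪ C = {P1, P2, P3, P4, P5, P6, P7, P8, P9, P10, P11, P12}); total cost 3 + 8 = 11.
The greedy pick A, C, B costs 13; no covering selection beats 11.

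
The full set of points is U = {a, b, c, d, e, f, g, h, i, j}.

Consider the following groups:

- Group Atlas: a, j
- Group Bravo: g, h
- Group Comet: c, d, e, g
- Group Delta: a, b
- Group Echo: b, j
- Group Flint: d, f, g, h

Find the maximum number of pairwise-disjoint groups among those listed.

2

Comet, Echo are pairwise disjoint (Comet={c,d,e,g}; Echo={b,j}).
Every remaining group overlaps one of these, and no 3 of the listed groups are pairwise disjoint, so 2 is the maximum.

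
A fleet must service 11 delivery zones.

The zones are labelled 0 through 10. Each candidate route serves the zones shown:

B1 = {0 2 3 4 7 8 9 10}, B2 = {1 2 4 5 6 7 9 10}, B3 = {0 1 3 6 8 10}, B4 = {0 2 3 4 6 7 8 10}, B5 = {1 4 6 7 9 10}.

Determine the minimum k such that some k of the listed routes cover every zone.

Take {B2, B4}. Their union is {0, 1, 2, 3, 4, 5, 6, 7, 8, 9, 10}, which is all 11 zones.
No single route has all 11 zones (the largest, B1, has 8), so 2 is optimal.

2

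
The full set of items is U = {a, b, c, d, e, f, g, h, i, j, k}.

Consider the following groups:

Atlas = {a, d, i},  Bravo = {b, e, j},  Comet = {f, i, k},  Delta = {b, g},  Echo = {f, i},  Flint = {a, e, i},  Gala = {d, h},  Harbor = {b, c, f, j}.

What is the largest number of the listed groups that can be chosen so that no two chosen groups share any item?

3

Delta, Flint, Gala are pairwise disjoint (Delta={b,g}; Flint={a,e,i}; Gala={d,h}).
Every remaining group overlaps one of these, and no 4 of the listed groups are pairwise disjoint, so 3 is the maximum.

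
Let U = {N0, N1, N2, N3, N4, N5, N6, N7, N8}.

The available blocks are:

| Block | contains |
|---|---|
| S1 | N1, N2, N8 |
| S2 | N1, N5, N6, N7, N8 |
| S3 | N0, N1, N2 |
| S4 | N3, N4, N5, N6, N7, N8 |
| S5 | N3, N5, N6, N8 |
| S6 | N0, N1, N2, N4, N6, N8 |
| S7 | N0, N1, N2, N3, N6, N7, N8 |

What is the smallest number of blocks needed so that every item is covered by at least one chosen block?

2

S4 and S6 together: S4 ∪ S6 = {N0, N1, N2, N3, N4, N5, N6, N7, N8} — every item is covered.
No single block has all 9 items (the largest, S7, has 7), so 2 is optimal.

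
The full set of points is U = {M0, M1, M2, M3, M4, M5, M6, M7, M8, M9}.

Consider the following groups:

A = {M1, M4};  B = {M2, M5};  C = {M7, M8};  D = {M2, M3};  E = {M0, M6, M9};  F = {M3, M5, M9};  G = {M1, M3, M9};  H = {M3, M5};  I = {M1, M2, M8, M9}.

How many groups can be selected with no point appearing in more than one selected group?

A, C, E, H are pairwise disjoint (A={M1,M4}; C={M7,M8}; E={M0,M6,M9}; H={M3,M5}).
Every remaining group overlaps one of these, and no 5 of the listed groups are pairwise disjoint, so 4 is the maximum.

4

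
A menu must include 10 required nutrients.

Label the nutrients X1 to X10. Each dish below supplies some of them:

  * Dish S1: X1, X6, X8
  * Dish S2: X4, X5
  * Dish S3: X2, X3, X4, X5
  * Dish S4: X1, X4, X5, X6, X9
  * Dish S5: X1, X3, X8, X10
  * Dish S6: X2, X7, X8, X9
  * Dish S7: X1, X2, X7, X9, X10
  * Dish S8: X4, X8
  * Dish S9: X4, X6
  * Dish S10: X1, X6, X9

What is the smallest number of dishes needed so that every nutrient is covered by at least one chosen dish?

3

S4 and S5 and S7 together: S4 ∪ S5 ∪ S7 = {X1, X2, X3, X4, X5, X6, X7, X8, X9, X10} — every nutrient is covered.
No 2 of the 10 dishes cover everything (all 45 combinations miss at least one nutrient), so 3 is optimal.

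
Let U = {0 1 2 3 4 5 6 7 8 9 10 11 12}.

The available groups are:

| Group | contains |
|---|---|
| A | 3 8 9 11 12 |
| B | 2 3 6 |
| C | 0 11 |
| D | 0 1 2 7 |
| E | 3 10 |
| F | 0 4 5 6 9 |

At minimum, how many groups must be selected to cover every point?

4

A, D, E, and F cover everything between them: the union {0, 1, 2, 3, 4, 5, 6, 7, 8, 9, 10, 11, 12} is all of U.
Only E contains 10, so E is forced; the remaining 11 points need at least 3 more groups (each remaining group adds at most 5) — so at least 4 groups are needed, and 4 is optimal.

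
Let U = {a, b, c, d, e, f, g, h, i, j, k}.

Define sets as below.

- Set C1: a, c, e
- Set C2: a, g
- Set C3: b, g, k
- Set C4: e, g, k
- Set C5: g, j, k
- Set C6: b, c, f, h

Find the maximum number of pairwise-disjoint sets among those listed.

2

C4, C6 are pairwise disjoint (C4={e,g,k}; C6={b,c,f,h}).
Every remaining set overlaps one of these, and no 3 of the listed sets are pairwise disjoint, so 2 is the maximum.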